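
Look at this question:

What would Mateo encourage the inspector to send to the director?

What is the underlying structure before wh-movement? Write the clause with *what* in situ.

Mateo would encourage the inspector to send what to the director.

'what' functions as the direct object of 'send'. Wh-movement fronts it, leaving a gap right after 'send':
What would Mateo encourage the inspector to send ___ to the director?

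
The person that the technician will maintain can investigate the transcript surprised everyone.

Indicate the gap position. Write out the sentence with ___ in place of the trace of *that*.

'that' functions as the subject of the clause embedded under 'maintain'. The gap is right after 'maintain'.

The person that the technician will maintain ___ can investigate the transcript surprised everyone.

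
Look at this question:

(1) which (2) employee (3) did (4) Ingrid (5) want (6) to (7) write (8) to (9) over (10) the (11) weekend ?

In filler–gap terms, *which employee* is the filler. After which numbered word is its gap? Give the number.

8

Before movement: Ingrid did want to write to which employee over the weekend.
'which employee' functions as the object of the preposition 'to'. It moves to the left edge, and the trace sits right after 'to':
Which employee did Ingrid want to write to ___ over the weekend?
'to' is word 8.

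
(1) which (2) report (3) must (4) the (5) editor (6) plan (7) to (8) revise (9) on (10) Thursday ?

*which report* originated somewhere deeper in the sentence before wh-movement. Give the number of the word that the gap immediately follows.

8

In situ: The editor must plan to revise which report on Thursday.
'which report' functions as the direct object of 'revise'. It moves to the left edge, and the trace sits right after 'revise':
Which report must the editor plan to revise ___ on Thursday?
'revise' is word 8.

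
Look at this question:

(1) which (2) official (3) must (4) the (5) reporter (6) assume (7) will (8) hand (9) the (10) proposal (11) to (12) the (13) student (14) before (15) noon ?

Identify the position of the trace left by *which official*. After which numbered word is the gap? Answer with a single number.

6

Underlying clause: The reporter must assume which official will hand the proposal to the student before noon.
'which official' is the subject of the clause embedded under 'assume'. Wh-movement fronts it, leaving a gap right after 'assume':
Which official must the reporter assume ___ will hand the proposal to the student before noon?
'assume' is word 6.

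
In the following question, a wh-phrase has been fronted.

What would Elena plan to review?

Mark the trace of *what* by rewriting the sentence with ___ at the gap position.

Pre-movement form: Elena would plan to review what.
'what' functions as the direct object of 'review'. The gap is right after 'review'.

What would Elena plan to review ___?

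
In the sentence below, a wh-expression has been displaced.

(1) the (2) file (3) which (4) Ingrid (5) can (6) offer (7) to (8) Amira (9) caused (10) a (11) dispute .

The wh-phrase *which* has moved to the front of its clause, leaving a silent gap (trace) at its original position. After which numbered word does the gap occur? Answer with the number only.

6

'which' functions as the direct object of 'offer'. Wh-movement fronts it, leaving a gap right after 'offer':
The file which Ingrid can offer ___ to Amira caused a dispute.
'offer' is word 6.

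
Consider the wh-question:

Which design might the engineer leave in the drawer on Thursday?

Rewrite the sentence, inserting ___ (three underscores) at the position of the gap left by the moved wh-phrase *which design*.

Pre-movement form: The engineer might leave which design in the drawer on Thursday.
The filler 'which design' is interpreted as the direct object of 'leave'. The gap is right after 'leave'.

Which design might the engineer leave ___ in the drawer on Thursday?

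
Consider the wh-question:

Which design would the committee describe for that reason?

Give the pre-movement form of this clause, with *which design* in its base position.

The committee would describe which design for that reason.

'which design' is the direct object of 'describe'. Fronting leaves a gap immediately after 'describe':
Which design would the committee describe ___ for that reason?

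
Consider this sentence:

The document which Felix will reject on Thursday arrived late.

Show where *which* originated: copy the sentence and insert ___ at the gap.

The document which Felix will reject ___ on Thursday arrived late.

'which' is the direct object of 'reject'. The gap is right after 'reject'.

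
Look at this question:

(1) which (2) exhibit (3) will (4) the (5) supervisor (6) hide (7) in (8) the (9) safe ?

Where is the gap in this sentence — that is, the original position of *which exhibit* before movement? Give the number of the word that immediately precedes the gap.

Underlying clause: The supervisor will hide which exhibit in the safe.
'which exhibit' is the direct object of 'hide'. Fronting leaves a gap immediately after 'hide':
Which exhibit will the supervisor hide ___ in the safe?
'hide' is word 6.

6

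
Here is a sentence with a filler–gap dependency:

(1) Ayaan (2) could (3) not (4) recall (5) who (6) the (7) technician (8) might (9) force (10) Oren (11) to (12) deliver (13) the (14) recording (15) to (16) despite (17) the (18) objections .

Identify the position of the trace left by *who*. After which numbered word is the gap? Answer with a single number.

In situ: The technician might force Oren to deliver the recording to who despite the objections.
'who' functions as the object of the preposition 'to' (recipient of 'deliver'). Wh-movement fronts it, leaving a gap right after 'to':
Ayaan could not recall who the technician might force Oren to deliver the recording to ___ despite the objections.
'to' is word 15.

15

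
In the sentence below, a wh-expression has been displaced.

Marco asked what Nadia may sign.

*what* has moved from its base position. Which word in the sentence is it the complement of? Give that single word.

Before movement: Nadia may sign what.
The filler 'what' is interpreted as the direct object of 'sign'. Wh-movement fronts it, leaving a gap right after 'sign':
Marco asked what Nadia may sign ___.

sign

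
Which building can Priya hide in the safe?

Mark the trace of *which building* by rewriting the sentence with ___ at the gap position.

Which building can Priya hide ___ in the safe?

Underlying clause: Priya can hide which building in the safe.
'which building' functions as the direct object of 'hide'. The gap is right after 'hide'.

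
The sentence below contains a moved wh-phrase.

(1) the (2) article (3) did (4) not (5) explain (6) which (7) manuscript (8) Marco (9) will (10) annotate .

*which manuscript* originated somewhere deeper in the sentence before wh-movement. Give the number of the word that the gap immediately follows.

10

Before movement: Marco will annotate which manuscript.
'which manuscript' functions as the direct object of 'annotate'. Fronting leaves a gap immediately after 'annotate':
The article did not explain which manuscript Marco will annotate ___.
'annotate' is word 10.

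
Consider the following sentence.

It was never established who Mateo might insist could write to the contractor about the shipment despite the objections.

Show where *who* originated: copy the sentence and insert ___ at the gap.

It was never established who Mateo might insist ___ could write to the contractor about the shipment despite the objections.

In situ: Mateo might insist who could write to the contractor about the shipment despite the objections.
'who' is the subject of the clause embedded under 'insist'. The gap is right after 'insist'.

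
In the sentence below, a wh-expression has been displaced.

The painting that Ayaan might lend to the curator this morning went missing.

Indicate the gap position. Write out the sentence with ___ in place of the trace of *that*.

'that' is the direct object of 'lend'. The gap is right after 'lend'.

The painting that Ayaan might lend ___ to the curator this morning went missing.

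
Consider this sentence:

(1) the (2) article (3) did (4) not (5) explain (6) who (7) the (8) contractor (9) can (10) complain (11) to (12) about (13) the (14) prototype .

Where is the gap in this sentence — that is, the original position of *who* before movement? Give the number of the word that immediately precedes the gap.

Pre-movement form: The contractor can complain to who about the prototype.
'who' functions as the object of the preposition 'to'. Fronting leaves a gap immediately after 'to':
The article did not explain who the contractor can complain to ___ about the prototype.
'to' is word 11.

11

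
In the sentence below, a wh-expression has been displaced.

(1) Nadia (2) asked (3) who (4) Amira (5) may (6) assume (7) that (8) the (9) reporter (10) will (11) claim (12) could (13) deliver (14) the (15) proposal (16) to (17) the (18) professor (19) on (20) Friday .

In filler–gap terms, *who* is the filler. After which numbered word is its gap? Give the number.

In situ: Amira may assume that the reporter will claim who could deliver the proposal to the professor on Friday.
The filler 'who' is interpreted as the subject of the clause embedded under 'claim'. Fronting leaves a gap immediately after 'claim':
Nadia asked who Amira may assume that the reporter will claim ___ could deliver the proposal to the professor on Friday.
'claim' is word 11.

11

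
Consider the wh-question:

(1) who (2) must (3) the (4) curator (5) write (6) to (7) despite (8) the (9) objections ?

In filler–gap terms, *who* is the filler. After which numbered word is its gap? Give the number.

6

Underlying clause: The curator must write to who despite the objections.
'who' functions as the object of the preposition 'to'. It moves to the left edge, and the trace sits right after 'to':
Who must the curator write to ___ despite the objections?
'to' is word 6.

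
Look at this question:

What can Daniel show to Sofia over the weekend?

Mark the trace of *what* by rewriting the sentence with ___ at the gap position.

What can Daniel show ___ to Sofia over the weekend?

Pre-movement form: Daniel can show what to Sofia over the weekend.
'what' is the direct object of 'show'. The gap is right after 'show'.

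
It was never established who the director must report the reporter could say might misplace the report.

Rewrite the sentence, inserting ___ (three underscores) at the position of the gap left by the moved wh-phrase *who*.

Pre-movement form: The director must report the reporter could say who might misplace the report.
'who' functions as the subject of the clause embedded under 'say'. The gap is right after 'say'.

It was never established who the director must report the reporter could say ___ might misplace the report.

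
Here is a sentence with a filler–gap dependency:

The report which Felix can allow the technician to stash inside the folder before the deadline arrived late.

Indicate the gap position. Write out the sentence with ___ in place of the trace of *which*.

The filler 'which' is interpreted as the direct object of 'stash'. The gap is right after 'stash'.

The report which Felix can allow the technician to stash ___ inside the folder before the deadline arrived late.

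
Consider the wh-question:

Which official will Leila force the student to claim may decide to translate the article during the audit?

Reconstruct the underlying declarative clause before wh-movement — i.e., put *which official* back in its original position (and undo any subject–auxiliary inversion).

Leila will force the student to claim which official may decide to translate the article during the audit.

'which official' is the subject of the clause embedded under 'claim'. It moves to the left edge, and the trace sits right after 'claim':
Which official will Leila force the student to claim ___ may decide to translate the article during the audit?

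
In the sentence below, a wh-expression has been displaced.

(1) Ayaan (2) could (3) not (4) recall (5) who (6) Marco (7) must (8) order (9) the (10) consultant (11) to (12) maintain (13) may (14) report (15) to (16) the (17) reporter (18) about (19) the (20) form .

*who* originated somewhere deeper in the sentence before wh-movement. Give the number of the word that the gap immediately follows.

Before movement: Marco must order the consultant to maintain who may report to the reporter about the form.
'who' is the subject of the clause embedded under 'maintain'. It moves to the left edge, and the trace sits right after 'maintain':
Ayaan could not recall who Marco must order the consultant to maintain ___ may report to the reporter about the form.
'maintain' is word 12.

12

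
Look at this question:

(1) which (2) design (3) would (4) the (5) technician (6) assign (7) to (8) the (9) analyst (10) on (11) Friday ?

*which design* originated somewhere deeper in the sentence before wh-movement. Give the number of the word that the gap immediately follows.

Pre-movement form: The technician would assign which design to the analyst on Friday.
The filler 'which design' is interpreted as the direct object of 'assign'. Fronting leaves a gap immediately after 'assign':
Which design would the technician assign ___ to the analyst on Friday?
'assign' is word 6.

6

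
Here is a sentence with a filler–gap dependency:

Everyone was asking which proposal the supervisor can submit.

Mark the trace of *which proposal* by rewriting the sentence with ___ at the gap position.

Everyone was asking which proposal the supervisor can submit ___.

Before movement: The supervisor can submit which proposal.
The filler 'which proposal' is interpreted as the direct object of 'submit'. The gap is right after 'submit'.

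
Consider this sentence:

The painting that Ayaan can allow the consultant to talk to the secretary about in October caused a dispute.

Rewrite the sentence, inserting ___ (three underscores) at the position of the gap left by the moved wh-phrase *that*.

'that' is the object of the preposition 'about'. The gap is right after 'about'.

The painting that Ayaan can allow the consultant to talk to the secretary about ___ in October caused a dispute.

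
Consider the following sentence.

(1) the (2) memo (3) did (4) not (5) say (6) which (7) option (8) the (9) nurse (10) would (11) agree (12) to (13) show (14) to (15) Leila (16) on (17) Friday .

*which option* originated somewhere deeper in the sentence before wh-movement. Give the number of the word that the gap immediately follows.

In situ: The nurse would agree to show which option to Leila on Friday.
'which option' functions as the direct object of 'show'. Fronting leaves a gap immediately after 'show':
The memo did not say which option the nurse would agree to show ___ to Leila on Friday.
'show' is word 13.

13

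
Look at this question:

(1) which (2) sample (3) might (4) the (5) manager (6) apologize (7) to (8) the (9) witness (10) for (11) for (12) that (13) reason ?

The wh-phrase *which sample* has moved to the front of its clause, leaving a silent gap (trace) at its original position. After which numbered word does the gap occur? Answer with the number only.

10

Underlying clause: The manager might apologize to the witness for which sample for that reason.
'which sample' is the object of the preposition 'for'. Fronting leaves a gap immediately after 'for':
Which sample might the manager apologize to the witness for ___ for that reason?
'for' is word 10.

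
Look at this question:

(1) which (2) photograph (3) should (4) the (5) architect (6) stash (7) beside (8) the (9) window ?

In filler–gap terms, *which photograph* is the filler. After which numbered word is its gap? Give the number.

Before movement: The architect should stash which photograph beside the window.
'which photograph' functions as the direct object of 'stash'. Wh-movement fronts it, leaving a gap right after 'stash':
Which photograph should the architect stash ___ beside the window?
'stash' is word 6.

6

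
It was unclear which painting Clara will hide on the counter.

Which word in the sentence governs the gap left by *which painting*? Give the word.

Pre-movement form: Clara will hide which painting on the counter.
'which painting' is the direct object of 'hide'. It moves to the left edge, and the trace sits right after 'hide':
It was unclear which painting Clara will hide ___ on the counter.

hide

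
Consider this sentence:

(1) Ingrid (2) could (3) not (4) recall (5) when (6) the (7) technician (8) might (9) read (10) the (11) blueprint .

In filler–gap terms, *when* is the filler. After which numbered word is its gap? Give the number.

11

Pre-movement form: The technician might read the blueprint when.
'when' functions as the temporal adjunct. It moves to the left edge, and the trace sits right after 'blueprint':
Ingrid could not recall when the technician might read the blueprint ___.
'blueprint' is word 11.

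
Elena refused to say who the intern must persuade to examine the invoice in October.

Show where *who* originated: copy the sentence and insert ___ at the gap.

Elena refused to say who the intern must persuade ___ to examine the invoice in October.

Before movement: The intern must persuade who to examine the invoice in October.
'who' functions as the direct object of 'persuade'. The gap is right after 'persuade'.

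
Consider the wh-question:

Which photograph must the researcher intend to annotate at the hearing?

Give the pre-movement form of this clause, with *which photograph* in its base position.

'which photograph' functions as the direct object of 'annotate'. Wh-movement fronts it, leaving a gap right after 'annotate':
Which photograph must the researcher intend to annotate ___ at the hearing?

The researcher must intend to annotate which photograph at the hearing.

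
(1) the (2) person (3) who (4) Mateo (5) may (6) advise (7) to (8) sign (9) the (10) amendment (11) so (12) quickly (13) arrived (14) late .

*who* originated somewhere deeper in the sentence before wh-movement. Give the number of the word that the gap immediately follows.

6

'who' functions as the direct object of 'advise'. It moves to the left edge, and the trace sits right after 'advise':
The person who Mateo may advise ___ to sign the amendment so quickly arrived late.
'advise' is word 6.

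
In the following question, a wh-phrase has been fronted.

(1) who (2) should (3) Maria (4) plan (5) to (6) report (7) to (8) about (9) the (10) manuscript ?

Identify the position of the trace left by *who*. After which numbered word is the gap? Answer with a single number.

7

Underlying clause: Maria should plan to report to who about the manuscript.
'who' functions as the object of the preposition 'to'. Fronting leaves a gap immediately after 'to':
Who should Maria plan to report to ___ about the manuscript?
'to' is word 7.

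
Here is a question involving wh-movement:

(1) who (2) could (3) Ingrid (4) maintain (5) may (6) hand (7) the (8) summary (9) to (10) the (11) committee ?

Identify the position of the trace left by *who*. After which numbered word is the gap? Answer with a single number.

Underlying clause: Ingrid could maintain who may hand the summary to the committee.
The filler 'who' is interpreted as the subject of the clause embedded under 'maintain'. Wh-movement fronts it, leaving a gap right after 'maintain':
Who could Ingrid maintain ___ may hand the summary to the committee?
'maintain' is word 4.

4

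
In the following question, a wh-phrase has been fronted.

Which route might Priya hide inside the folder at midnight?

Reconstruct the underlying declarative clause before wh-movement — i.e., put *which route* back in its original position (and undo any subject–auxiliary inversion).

'which route' is the direct object of 'hide'. Wh-movement fronts it, leaving a gap right after 'hide':
Which route might Priya hide ___ inside the folder at midnight?

Priya might hide which route inside the folder at midnight.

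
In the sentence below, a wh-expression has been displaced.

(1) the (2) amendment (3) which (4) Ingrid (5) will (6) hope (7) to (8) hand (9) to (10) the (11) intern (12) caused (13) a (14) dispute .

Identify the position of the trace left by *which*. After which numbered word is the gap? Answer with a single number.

'which' is the direct object of 'hand'. Wh-movement fronts it, leaving a gap right after 'hand':
The amendment which Ingrid will hope to hand ___ to the intern caused a dispute.
'hand' is word 8.

8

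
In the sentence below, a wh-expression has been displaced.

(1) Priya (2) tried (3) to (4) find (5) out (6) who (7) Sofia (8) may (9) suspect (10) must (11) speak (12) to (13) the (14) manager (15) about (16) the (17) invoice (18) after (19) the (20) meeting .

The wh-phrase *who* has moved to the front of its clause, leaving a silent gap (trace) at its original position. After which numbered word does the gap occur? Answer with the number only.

9

Underlying clause: Sofia may suspect who must speak to the manager about the invoice after the meeting.
The filler 'who' is interpreted as the subject of the clause embedded under 'suspect'. Fronting leaves a gap immediately after 'suspect':
Priya tried to find out who Sofia may suspect ___ must speak to the manager about the invoice after the meeting.
'suspect' is word 9.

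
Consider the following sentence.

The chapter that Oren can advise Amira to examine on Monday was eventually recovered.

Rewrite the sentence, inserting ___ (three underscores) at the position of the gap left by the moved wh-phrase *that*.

'that' functions as the direct object of 'examine'. The gap is right after 'examine'.

The chapter that Oren can advise Amira to examine ___ on Monday was eventually recovered.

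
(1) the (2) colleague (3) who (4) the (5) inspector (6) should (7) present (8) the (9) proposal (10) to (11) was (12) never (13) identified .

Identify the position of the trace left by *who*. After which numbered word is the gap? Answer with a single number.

The filler 'who' is interpreted as the object of the preposition 'to' (recipient of 'present'). Fronting leaves a gap immediately after 'to':
The colleague who the inspector should present the proposal to ___ was never identified.
'to' is word 10.

10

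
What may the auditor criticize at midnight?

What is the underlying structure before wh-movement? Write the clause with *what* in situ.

The filler 'what' is interpreted as the direct object of 'criticize'. Wh-movement fronts it, leaving a gap right after 'criticize':
What may the auditor criticize ___ at midnight?

The auditor may criticize what at midnight.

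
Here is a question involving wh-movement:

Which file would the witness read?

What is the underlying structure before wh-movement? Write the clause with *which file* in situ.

The witness would read which file.

'which file' functions as the direct object of 'read'. It moves to the left edge, and the trace sits right after 'read':
Which file would the witness read ___?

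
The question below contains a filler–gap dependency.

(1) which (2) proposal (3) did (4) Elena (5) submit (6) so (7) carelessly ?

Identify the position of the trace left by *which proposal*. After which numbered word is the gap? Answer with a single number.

5

Before movement: Elena did submit which proposal so carelessly.
'which proposal' is the direct object of 'submit'. Fronting leaves a gap immediately after 'submit':
Which proposal did Elena submit ___ so carelessly?
'submit' is word 5.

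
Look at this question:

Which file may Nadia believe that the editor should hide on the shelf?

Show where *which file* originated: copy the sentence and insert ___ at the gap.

Underlying clause: Nadia may believe that the editor should hide which file on the shelf.
'which file' is the direct object of 'hide'. The gap is right after 'hide'.

Which file may Nadia believe that the editor should hide ___ on the shelf?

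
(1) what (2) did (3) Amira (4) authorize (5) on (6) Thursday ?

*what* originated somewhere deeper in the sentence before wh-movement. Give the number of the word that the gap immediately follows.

In situ: Amira did authorize what on Thursday.
'what' functions as the direct object of 'authorize'. Fronting leaves a gap immediately after 'authorize':
What did Amira authorize ___ on Thursday?
'authorize' is word 4.

4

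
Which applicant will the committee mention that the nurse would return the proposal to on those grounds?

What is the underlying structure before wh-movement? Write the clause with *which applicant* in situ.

'which applicant' functions as the object of the preposition 'to' (recipient of 'return'). Wh-movement fronts it, leaving a gap right after 'to':
Which applicant will the committee mention that the nurse would return the proposal to ___ on those grounds?

The committee will mention that the nurse would return the proposal to which applicant on those grounds.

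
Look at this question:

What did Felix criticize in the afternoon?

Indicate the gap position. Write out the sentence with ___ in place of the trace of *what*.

Pre-movement form: Felix did criticize what in the afternoon.
'what' functions as the direct object of 'criticize'. The gap is right after 'criticize'.

What did Felix criticize ___ in the afternoon?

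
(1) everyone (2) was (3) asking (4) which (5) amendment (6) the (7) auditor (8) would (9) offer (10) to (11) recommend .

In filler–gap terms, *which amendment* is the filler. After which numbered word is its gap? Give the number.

Pre-movement form: The auditor would offer to recommend which amendment.
'which amendment' is the direct object of 'recommend'. Wh-movement fronts it, leaving a gap right after 'recommend':
Everyone was asking which amendment the auditor would offer to recommend ___.
'recommend' is word 11.

11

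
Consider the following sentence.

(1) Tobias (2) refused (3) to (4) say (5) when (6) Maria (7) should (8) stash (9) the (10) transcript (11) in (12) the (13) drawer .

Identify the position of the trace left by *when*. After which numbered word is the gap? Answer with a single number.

13

Before movement: Maria should stash the transcript in the drawer when.
'when' functions as the temporal adjunct. Wh-movement fronts it, leaving a gap right after 'drawer':
Tobias refused to say when Maria should stash the transcript in the drawer ___.
'drawer' is word 13.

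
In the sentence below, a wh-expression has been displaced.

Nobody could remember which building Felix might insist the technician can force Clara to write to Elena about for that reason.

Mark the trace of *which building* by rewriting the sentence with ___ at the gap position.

Pre-movement form: Felix might insist the technician can force Clara to write to Elena about which building for that reason.
'which building' is the object of the preposition 'about'. The gap is right after 'about'.

Nobody could remember which building Felix might insist the technician can force Clara to write to Elena about ___ for that reason.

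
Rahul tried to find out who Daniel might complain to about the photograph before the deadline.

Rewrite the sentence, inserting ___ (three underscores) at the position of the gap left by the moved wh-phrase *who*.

Rahul tried to find out who Daniel might complain to ___ about the photograph before the deadline.

In situ: Daniel might complain to who about the photograph before the deadline.
'who' functions as the object of the preposition 'to'. The gap is right after 'to'.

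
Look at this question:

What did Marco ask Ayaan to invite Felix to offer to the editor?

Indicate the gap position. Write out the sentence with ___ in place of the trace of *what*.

Before movement: Marco did ask Ayaan to invite Felix to offer what to the editor.
The filler 'what' is interpreted as the direct object of 'offer'. The gap is right after 'offer'.

What did Marco ask Ayaan to invite Felix to offer ___ to the editor?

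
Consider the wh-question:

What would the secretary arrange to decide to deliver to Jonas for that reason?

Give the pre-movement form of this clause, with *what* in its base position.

The filler 'what' is interpreted as the direct object of 'deliver'. Wh-movement fronts it, leaving a gap right after 'deliver':
What would the secretary arrange to decide to deliver ___ to Jonas for that reason?

The secretary would arrange to decide to deliver what to Jonas for that reason.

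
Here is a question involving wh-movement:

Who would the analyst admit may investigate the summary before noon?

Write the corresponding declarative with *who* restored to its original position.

The analyst would admit who may investigate the summary before noon.

The filler 'who' is interpreted as the subject of the clause embedded under 'admit'. Fronting leaves a gap immediately after 'admit':
Who would the analyst admit ___ may investigate the summary before noon?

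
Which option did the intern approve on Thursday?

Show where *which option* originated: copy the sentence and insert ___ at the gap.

Which option did the intern approve ___ on Thursday?

Before movement: The intern did approve which option on Thursday.
'which option' is the direct object of 'approve'. The gap is right after 'approve'.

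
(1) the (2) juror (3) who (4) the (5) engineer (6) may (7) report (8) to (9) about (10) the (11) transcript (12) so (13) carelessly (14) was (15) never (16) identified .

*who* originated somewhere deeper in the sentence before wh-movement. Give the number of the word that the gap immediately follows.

The filler 'who' is interpreted as the object of the preposition 'to'. Fronting leaves a gap immediately after 'to':
The juror who the engineer may report to ___ about the transcript so carelessly was never identified.
'to' is word 8.

8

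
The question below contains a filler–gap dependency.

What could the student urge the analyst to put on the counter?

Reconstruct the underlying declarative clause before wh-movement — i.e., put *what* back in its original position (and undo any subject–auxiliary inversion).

The student could urge the analyst to put what on the counter.

'what' is the direct object of 'put'. It moves to the left edge, and the trace sits right after 'put':
What could the student urge the analyst to put ___ on the counter?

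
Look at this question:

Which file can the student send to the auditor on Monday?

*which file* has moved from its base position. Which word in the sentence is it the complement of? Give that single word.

Underlying clause: The student can send which file to the auditor on Monday.
'which file' is the direct object of 'send'. It moves to the left edge, and the trace sits right after 'send':
Which file can the student send ___ to the auditor on Monday?

send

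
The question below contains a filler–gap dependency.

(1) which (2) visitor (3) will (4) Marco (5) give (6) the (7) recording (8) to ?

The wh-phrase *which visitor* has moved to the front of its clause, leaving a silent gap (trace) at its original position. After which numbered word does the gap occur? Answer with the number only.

Before movement: Marco will give the recording to which visitor.
'which visitor' is the object of the preposition 'to' (recipient of 'give'). Fronting leaves a gap immediately after 'to':
Which visitor will Marco give the recording to ___?
'to' is word 8.

8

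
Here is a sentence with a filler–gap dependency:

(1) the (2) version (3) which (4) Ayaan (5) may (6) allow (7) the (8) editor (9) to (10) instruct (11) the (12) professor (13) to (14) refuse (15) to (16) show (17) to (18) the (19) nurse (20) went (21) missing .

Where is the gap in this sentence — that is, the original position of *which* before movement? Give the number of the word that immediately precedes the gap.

The filler 'which' is interpreted as the direct object of 'show'. Wh-movement fronts it, leaving a gap right after 'show':
The version which Ayaan may allow the editor to instruct the professor to refuse to show ___ to the nurse went missing.
'show' is word 16.

16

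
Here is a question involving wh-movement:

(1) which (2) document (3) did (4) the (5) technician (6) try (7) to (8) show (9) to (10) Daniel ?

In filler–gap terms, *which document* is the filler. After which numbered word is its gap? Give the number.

Underlying clause: The technician did try to show which document to Daniel.
'which document' is the direct object of 'show'. Fronting leaves a gap immediately after 'show':
Which document did the technician try to show ___ to Daniel?
'show' is word 8.

8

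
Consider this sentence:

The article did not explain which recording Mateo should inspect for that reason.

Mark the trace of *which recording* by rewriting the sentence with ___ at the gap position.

In situ: Mateo should inspect which recording for that reason.
'which recording' functions as the direct object of 'inspect'. The gap is right after 'inspect'.

The article did not explain which recording Mateo should inspect ___ for that reason.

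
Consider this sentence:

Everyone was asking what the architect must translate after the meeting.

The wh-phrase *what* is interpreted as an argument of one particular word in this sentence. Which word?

translate

In situ: The architect must translate what after the meeting.
'what' functions as the direct object of 'translate'. It moves to the left edge, and the trace sits right after 'translate':
Everyone was asking what the architect must translate ___ after the meeting.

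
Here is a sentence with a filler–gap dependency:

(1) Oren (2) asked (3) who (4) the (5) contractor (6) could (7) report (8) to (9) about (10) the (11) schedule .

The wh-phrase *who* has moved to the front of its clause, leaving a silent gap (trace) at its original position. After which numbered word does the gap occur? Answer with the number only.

In situ: The contractor could report to who about the schedule.
'who' is the object of the preposition 'to'. Fronting leaves a gap immediately after 'to':
Oren asked who the contractor could report to ___ about the schedule.
'to' is word 8.

8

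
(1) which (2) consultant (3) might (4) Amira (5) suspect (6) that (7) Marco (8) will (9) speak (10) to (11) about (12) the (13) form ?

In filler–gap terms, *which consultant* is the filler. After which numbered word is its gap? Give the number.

Before movement: Amira might suspect that Marco will speak to which consultant about the form.
The filler 'which consultant' is interpreted as the object of the preposition 'to'. It moves to the left edge, and the trace sits right after 'to':
Which consultant might Amira suspect that Marco will speak to ___ about the form?
'to' is word 10.

10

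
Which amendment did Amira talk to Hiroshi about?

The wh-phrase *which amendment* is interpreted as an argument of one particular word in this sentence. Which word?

Pre-movement form: Amira did talk to Hiroshi about which amendment.
'which amendment' functions as the object of the preposition 'about'. It moves to the left edge, and the trace sits right after 'about':
Which amendment did Amira talk to Hiroshi about ___?

about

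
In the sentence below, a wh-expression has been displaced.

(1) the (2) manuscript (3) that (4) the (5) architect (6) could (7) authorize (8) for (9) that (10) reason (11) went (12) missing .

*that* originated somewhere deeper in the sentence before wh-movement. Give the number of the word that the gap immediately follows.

'that' functions as the direct object of 'authorize'. Wh-movement fronts it, leaving a gap right after 'authorize':
The manuscript that the architect could authorize ___ for that reason went missing.
'authorize' is word 7.

7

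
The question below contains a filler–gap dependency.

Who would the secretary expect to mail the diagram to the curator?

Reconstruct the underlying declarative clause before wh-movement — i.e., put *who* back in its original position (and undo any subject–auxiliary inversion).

The secretary would expect who to mail the diagram to the curator.

'who' is the direct object of 'expect'. Wh-movement fronts it, leaving a gap right after 'expect':
Who would the secretary expect ___ to mail the diagram to the curator?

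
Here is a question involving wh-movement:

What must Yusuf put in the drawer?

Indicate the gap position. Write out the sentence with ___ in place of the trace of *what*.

Underlying clause: Yusuf must put what in the drawer.
'what' is the direct object of 'put'. The gap is right after 'put'.

What must Yusuf put ___ in the drawer?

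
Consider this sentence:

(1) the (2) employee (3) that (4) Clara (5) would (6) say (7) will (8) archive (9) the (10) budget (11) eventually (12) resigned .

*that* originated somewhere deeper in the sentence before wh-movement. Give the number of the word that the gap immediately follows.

6

The filler 'that' is interpreted as the subject of the clause embedded under 'say'. Wh-movement fronts it, leaving a gap right after 'say':
The employee that Clara would say ___ will archive the budget eventually resigned.
'say' is word 6.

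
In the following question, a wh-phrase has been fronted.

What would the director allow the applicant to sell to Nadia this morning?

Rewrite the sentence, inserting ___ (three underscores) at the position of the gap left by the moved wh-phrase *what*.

What would the director allow the applicant to sell ___ to Nadia this morning?

In situ: The director would allow the applicant to sell what to Nadia this morning.
'what' functions as the direct object of 'sell'. The gap is right after 'sell'.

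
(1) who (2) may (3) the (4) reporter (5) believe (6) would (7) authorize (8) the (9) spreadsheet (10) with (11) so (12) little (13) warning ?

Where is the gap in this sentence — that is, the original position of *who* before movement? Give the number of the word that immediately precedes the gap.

5

Underlying clause: The reporter may believe who would authorize the spreadsheet with so little warning.
The filler 'who' is interpreted as the subject of the clause embedded under 'believe'. Fronting leaves a gap immediately after 'believe':
Who may the reporter believe ___ would authorize the spreadsheet with so little warning?
'believe' is word 5.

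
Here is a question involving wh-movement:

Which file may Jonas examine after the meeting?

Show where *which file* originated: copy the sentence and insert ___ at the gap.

Underlying clause: Jonas may examine which file after the meeting.
'which file' is the direct object of 'examine'. The gap is right after 'examine'.

Which file may Jonas examine ___ after the meeting?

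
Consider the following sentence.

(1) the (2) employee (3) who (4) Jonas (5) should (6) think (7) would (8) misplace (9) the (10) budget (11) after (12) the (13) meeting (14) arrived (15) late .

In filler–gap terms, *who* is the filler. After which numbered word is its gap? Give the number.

6

'who' functions as the subject of the clause embedded under 'think'. Wh-movement fronts it, leaving a gap right after 'think':
The employee who Jonas should think ___ would misplace the budget after the meeting arrived late.
'think' is word 6.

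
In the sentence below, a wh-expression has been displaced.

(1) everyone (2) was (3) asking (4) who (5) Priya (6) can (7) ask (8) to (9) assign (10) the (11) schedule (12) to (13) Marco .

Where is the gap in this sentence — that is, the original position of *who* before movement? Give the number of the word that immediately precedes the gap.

Before movement: Priya can ask who to assign the schedule to Marco.
The filler 'who' is interpreted as the direct object of 'ask'. Wh-movement fronts it, leaving a gap right after 'ask':
Everyone was asking who Priya can ask ___ to assign the schedule to Marco.
'ask' is word 7.

7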